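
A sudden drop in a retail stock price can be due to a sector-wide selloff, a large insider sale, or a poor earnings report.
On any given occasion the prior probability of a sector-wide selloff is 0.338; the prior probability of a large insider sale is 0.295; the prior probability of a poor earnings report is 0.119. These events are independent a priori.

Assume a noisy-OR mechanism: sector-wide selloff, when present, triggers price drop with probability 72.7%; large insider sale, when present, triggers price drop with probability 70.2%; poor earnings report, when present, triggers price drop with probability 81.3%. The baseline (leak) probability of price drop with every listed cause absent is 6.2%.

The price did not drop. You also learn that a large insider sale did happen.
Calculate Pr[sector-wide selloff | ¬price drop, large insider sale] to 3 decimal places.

Pr[sector-wide selloff | ¬price drop, large insider sale] ≈ 0.122

Under noisy-OR, P(price drop | causes) = 1 − (1−0.062)·∏(1−qᵢ) over the active causes.
P(¬price drop | large insider sale) = 0.279524×0.662×0.881 + 0.052271×0.662×0.119 + 0.07631×0.338×0.881 + 0.01427×0.338×0.119 = 0.163025 + 0.004118 + 0.022723 + 0.000574 = 0.190440
Of this, 0.023297 comes from 0.022723 + 0.000574 (the sector-wide selloff=true cases).
P(sector-wide selloff | ¬price drop, large insider sale) = 0.023297 / 0.190440 ≈ 0.122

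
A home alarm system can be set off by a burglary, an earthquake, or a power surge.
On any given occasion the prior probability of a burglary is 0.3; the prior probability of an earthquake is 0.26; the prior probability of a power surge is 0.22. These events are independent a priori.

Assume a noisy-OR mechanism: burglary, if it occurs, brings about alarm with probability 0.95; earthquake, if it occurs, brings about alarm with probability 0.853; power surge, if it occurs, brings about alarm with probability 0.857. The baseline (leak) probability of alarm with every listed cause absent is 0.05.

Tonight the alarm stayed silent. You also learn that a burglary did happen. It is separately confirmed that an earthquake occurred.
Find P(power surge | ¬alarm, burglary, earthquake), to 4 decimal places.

P(power surge | ¬alarm, burglary, earthquake) ≈ 0.0388

Under noisy-OR, P(alarm | causes) = 1 − (1−0.05)·∏(1−qᵢ) over the active causes.
P(¬alarm | burglary, earthquake) = 0.006983·0.78 + 0.000998·0.22 = 0.005447 + 0.000220 = 0.005667
Of this, 0.000220 comes from 0.000998·0.22 (the power surge=true cases).
So P(power surge | ¬alarm, burglary, earthquake) = 0.000220/0.005667 ≈ 0.0388.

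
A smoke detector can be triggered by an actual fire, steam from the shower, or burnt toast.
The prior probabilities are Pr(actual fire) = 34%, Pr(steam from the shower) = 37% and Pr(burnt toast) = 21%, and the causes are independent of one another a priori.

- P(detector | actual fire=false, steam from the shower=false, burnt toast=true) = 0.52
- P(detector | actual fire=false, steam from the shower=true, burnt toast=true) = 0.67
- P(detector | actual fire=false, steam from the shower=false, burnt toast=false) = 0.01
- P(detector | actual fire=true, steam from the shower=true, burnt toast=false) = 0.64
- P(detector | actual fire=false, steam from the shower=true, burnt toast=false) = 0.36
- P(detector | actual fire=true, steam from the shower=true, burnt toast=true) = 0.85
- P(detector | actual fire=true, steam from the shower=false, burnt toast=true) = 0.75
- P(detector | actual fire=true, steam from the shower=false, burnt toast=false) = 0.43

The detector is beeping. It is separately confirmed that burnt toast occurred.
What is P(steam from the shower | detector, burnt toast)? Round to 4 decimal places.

Sum P(detector|·) weighted by the priors over the 4 (actual fire, steam from the shower) configurations:
  P(detector | burnt toast) = 0.52×0.66×0.63 + 0.67×0.66×0.37 + 0.75×0.34×0.63 + 0.85×0.34×0.37
        = 0.216216 + 0.163614 + 0.160650 + 0.106930 = 0.647410
The terms with steam from the shower present sum to 0.270544, so
  P(steam from the shower | detector, burnt toast) = 0.270544 / 0.647410 ≈ 0.4179

P(steam from the shower | detector, burnt toast) ≈ 0.4179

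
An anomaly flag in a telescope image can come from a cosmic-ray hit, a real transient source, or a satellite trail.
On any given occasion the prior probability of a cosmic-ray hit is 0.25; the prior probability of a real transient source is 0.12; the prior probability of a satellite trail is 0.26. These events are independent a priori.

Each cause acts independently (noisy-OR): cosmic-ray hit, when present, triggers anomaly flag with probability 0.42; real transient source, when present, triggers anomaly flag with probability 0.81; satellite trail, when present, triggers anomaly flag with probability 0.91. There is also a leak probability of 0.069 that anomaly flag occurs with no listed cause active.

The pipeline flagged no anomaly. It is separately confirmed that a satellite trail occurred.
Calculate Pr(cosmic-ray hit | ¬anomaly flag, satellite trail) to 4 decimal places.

Under noisy-OR, P(anomaly flag | causes) = 1 − (1−0.069)·∏(1−qᵢ) over the active causes.
Sum P(¬anomaly flag|·) weighted by the priors over the 4 (cosmic-ray hit, real transient source) configurations:
  P(¬anomaly flag | satellite trail) = 0.08379×0.75×0.88 + 0.01592×0.75×0.12 + 0.048598×0.25×0.88 + 0.009234×0.25×0.12
        = 0.055301 + 0.001433 + 0.010692 + 0.000277 = 0.067703
Configurations with cosmic-ray hit contribute 0.010969, so
  P(cosmic-ray hit | ¬anomaly flag, satellite trail) = 0.010969 / 0.067703 ≈ 0.1620

Pr(cosmic-ray hit | ¬anomaly flag, satellite trail) ≈ 0.1620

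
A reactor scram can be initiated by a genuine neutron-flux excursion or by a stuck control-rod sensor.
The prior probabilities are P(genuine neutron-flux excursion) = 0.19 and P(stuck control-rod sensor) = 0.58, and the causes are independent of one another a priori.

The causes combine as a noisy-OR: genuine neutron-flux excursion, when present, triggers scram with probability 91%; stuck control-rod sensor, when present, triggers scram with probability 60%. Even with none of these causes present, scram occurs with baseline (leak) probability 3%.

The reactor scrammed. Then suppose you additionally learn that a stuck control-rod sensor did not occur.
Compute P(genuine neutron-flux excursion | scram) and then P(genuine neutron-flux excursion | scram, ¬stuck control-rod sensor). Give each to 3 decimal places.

Under noisy-OR, P(scram | causes) = 1 − (1−0.03)·∏(1−qᵢ) over the active causes.
P(scram) = 0.03*0.81*0.42 + 0.612*0.81*0.58 + 0.9127*0.19*0.42 + 0.96508*0.19*0.58 = 0.010206 + 0.287518 + 0.072833 + 0.106352 = 0.476909
Of this, 0.179185 comes from 0.072833 + 0.106352 (the genuine neutron-flux excursion=true cases).
Hence the posterior is 0.179185/0.476909 ≈ 0.376.

Now condition on the additional information:
P(scram | ¬stuck control-rod sensor) = 0.03·0.81 + 0.9127·0.19 = 0.024300 + 0.173413 = 0.197713
The genuine neutron-flux excursion-present share is 0.9127·0.19 = 0.173413.
So P(genuine neutron-flux excursion | scram, ¬stuck control-rod sensor) = 0.173413/0.197713 ≈ 0.877.

P(genuine neutron-flux excursion | scram) ≈ 0.376; P(genuine neutron-flux excursion | scram, ¬stuck control-rod sensor) ≈ 0.877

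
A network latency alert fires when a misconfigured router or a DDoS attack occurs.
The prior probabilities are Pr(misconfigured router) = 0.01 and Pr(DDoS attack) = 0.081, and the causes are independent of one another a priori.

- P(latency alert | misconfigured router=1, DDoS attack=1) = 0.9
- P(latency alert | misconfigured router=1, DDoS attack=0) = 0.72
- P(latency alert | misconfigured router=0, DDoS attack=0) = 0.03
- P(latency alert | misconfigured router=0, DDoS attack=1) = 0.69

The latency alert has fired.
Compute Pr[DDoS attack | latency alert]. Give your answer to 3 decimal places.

Sum P(latency alert|·) weighted by the priors over the 4 (misconfigured router, DDoS attack) configurations:
  P(latency alert) = 0.03*0.99*0.919 + 0.69*0.99*0.081 + 0.72*0.01*0.919 + 0.9*0.01*0.081
        = 0.027294 + 0.055331 + 0.006617 + 0.000729 = 0.089971
The terms with DDoS attack present sum to 0.056060, so
  P(DDoS attack | latency alert) = 0.056060 / 0.089971 ≈ 0.623

Pr[DDoS attack | latency alert] ≈ 0.623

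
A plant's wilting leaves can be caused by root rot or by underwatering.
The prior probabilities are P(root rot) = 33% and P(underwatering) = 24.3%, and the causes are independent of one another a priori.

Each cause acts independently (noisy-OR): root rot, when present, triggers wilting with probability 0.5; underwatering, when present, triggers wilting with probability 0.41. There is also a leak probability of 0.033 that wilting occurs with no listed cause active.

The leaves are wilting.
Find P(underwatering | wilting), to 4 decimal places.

Under noisy-OR, P(wilting | causes) = 1 − (1−0.033)·∏(1−qᵢ) over the active causes.
P(wilting) = 0.033×0.67×0.757 + 0.42947×0.67×0.243 + 0.5165×0.33×0.757 + 0.714735×0.33×0.243 = 0.016737 + 0.069922 + 0.129027 + 0.057315 = 0.273001
The underwatering-present share is 0.069922 + 0.057315 = 0.127237.
P(underwatering | wilting) = 0.127237 / 0.273001 ≈ 0.4661

P(underwatering | wilting) ≈ 0.4661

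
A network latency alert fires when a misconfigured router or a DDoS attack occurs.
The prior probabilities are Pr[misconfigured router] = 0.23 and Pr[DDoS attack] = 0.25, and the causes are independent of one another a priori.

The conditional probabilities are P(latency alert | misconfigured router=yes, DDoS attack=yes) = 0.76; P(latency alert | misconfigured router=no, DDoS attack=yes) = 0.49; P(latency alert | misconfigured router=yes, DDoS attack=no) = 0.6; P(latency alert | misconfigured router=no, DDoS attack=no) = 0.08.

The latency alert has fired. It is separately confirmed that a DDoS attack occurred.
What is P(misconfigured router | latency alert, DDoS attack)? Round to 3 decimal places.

Sum P(latency alert|·) weighted by the priors over both values of misconfigured router:
  P(latency alert | DDoS attack) = 0.49×0.77 + 0.76×0.23
        = 0.377300 + 0.174800 = 0.552100
Keeping only the misconfigured router-present terms gives 0.174800, so
  P(misconfigured router | latency alert, DDoS attack) = 0.174800 / 0.552100 ≈ 0.317

P(misconfigured router | latency alert, DDoS attack) ≈ 0.317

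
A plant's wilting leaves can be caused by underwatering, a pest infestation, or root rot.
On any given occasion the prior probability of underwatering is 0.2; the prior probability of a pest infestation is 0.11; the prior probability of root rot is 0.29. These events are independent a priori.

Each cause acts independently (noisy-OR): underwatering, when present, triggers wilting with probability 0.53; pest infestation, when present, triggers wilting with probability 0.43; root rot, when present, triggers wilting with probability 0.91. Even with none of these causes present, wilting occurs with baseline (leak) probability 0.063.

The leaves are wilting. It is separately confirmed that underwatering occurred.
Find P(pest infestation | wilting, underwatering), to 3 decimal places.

Under noisy-OR, P(wilting | causes) = 1 − (1−0.063)·∏(1−qᵢ) over the active causes.
P(wilting | underwatering) = 0.55961·0.89·0.71 + 0.960365·0.89·0.29 + 0.748978·0.11·0.71 + 0.977408·0.11·0.29 = 0.353618 + 0.247870 + 0.058495 + 0.031179 = 0.691162
The pest infestation-present share is 0.058495 + 0.031179 = 0.089674.
Hence the posterior is 0.089674/0.691162 ≈ 0.130.

P(pest infestation | wilting, underwatering) ≈ 0.130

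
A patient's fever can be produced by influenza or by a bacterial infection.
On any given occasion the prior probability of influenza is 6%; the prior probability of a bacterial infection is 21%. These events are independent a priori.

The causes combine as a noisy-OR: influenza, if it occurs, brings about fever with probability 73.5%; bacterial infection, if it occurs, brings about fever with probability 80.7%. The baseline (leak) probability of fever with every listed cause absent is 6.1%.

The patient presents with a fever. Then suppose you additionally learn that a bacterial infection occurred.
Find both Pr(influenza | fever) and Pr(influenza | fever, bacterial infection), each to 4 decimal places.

Pr(influenza | fever) ≈ 0.1870; Pr(influenza | fever, bacterial infection) ≈ 0.0691

Under noisy-OR, P(fever | causes) = 1 − (1−0.061)·∏(1−qᵢ) over the active causes.
Weight on influenza=true, given the evidence: 0.035605 + 0.011995 = 0.047600
Normalizer over all consistent configurations: 0.061×0.94×0.79 + 0.818773×0.94×0.21 + 0.751165×0.06×0.79 + 0.951975×0.06×0.21 = 0.254525
P(influenza | fever) = 0.047600/0.254525 ≈ 0.1870

Now also conditioning on bacterial infection=true:
For the numerator, keep only influenza=true terms: 0.951975·0.06 = 0.057118
Normalizer over all consistent configurations: 0.818773·0.94 + 0.951975·0.06 = 0.826765
Posterior = 0.057118 / 0.826765 ≈ 0.0691
— bacterial infection explains away the evidence for influenza.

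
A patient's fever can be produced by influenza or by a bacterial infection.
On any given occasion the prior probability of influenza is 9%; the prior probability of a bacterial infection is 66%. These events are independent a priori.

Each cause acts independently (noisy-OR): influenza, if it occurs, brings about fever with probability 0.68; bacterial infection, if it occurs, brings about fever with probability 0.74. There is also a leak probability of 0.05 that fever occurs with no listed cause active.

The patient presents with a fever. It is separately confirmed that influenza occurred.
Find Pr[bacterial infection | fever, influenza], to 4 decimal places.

Under noisy-OR, P(fever | causes) = 1 − (1−0.05)·∏(1−qᵢ) over the active causes.
Sum P(fever|·) weighted by the priors over both values of bacterial infection:
  P(fever | influenza) = 0.696×0.34 + 0.92096×0.66
        = 0.236640 + 0.607834 = 0.844474
Keeping only the bacterial infection-present terms gives 0.607834, so
  P(bacterial infection | fever, influenza) = 0.607834 / 0.844474 ≈ 0.7198

Pr[bacterial infection | fever, influenza] ≈ 0.7198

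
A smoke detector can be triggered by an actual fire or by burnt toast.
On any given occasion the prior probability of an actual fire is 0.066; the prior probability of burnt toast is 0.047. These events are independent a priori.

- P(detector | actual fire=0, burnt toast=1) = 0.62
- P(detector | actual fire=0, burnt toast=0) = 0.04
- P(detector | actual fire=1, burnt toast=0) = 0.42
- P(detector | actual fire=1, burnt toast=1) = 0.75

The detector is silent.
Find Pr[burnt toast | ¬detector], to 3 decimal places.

Enumerate the 4 (actual fire, burnt toast) configurations and weight by the priors:
  P(¬detector) = 0.96×0.934×0.953 + 0.38×0.934×0.047 + 0.58×0.066×0.953 + 0.25×0.066×0.047
        = 0.854498 + 0.016681 + 0.036481 + 0.000776 = 0.908436
The terms with burnt toast present sum to 0.017457, so
  P(burnt toast | ¬detector) = 0.017457 / 0.908436 ≈ 0.019

Pr[burnt toast | ¬detector] ≈ 0.019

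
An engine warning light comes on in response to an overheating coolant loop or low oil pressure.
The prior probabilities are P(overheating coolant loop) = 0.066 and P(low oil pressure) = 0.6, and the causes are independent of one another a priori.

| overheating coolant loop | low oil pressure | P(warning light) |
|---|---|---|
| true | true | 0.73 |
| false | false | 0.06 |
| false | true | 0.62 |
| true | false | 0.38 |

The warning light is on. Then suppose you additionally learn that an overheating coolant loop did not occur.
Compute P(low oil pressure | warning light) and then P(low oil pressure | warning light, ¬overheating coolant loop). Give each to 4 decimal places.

P(low oil pressure | warning light) ≈ 0.9206; P(low oil pressure | warning light, ¬overheating coolant loop) ≈ 0.9394

Enumerate the 4 (overheating coolant loop, low oil pressure) configurations and weight by the priors:
  P(warning light) = 0.06×0.934×0.4 + 0.62×0.934×0.6 + 0.38×0.066×0.4 + 0.73×0.066×0.6
        = 0.022416 + 0.347448 + 0.010032 + 0.028908 = 0.408804
The terms with low oil pressure present sum to 0.376356, so
  P(low oil pressure | warning light) = 0.376356 / 0.408804 ≈ 0.9206

Now condition on the additional information:
For the numerator, keep only low oil pressure=true terms: 0.62·0.6 = 0.372000
The normalizing constant is 0.06·0.4 + 0.62·0.6 = 0.396000
Posterior = 0.372000 / 0.396000 ≈ 0.9394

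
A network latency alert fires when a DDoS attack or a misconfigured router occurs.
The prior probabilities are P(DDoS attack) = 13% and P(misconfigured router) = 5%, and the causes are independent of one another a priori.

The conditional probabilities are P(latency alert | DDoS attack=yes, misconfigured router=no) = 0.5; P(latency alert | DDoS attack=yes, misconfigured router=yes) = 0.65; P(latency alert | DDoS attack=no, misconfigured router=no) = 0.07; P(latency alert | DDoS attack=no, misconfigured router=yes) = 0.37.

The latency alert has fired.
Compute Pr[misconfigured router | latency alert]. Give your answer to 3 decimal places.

Weight on misconfigured router=true, given the evidence: 0.016095 + 0.004225 = 0.020320
Normalizer over all consistent configurations: 0.07*0.87*0.95 + 0.37*0.87*0.05 + 0.5*0.13*0.95 + 0.65*0.13*0.05 = 0.139925
P(misconfigured router | latency alert) = 0.020320/0.139925 ≈ 0.145

Pr[misconfigured router | latency alert] ≈ 0.145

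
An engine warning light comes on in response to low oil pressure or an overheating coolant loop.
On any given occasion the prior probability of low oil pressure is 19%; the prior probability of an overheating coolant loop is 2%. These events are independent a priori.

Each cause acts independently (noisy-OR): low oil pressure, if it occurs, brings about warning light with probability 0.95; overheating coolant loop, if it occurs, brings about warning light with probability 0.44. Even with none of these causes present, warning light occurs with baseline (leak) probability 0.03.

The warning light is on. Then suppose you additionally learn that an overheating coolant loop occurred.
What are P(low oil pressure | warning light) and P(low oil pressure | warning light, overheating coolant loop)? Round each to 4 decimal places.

P(low oil pressure | warning light) ≈ 0.8528; P(low oil pressure | warning light, overheating coolant loop) ≈ 0.3331

Under noisy-OR, P(warning light | causes) = 1 − (1−0.03)·∏(1−qᵢ) over the active causes.
P(warning light) = 0.03×0.81×0.98 + 0.4568×0.81×0.02 + 0.9515×0.19×0.98 + 0.97284×0.19×0.02 = 0.023814 + 0.007400 + 0.177169 + 0.003697 = 0.212080
The low oil pressure-present share is 0.177169 + 0.003697 = 0.180866.
P(low oil pressure | warning light) = 0.180866 / 0.212080 ≈ 0.8528

Now condition on the additional information:
Sum P(warning light|·) weighted by the priors over both values of low oil pressure:
  P(warning light | overheating coolant loop) = 0.4568·0.81 + 0.97284·0.19
        = 0.370008 + 0.184840 = 0.554848
The terms with low oil pressure present sum to 0.184840, so
  P(low oil pressure | warning light, overheating coolant loop) = 0.184840 / 0.554848 ≈ 0.3331
This is intercausal reasoning (explaining away): once overheating coolant loop accounts for the warning light, low oil pressure becomes less likely.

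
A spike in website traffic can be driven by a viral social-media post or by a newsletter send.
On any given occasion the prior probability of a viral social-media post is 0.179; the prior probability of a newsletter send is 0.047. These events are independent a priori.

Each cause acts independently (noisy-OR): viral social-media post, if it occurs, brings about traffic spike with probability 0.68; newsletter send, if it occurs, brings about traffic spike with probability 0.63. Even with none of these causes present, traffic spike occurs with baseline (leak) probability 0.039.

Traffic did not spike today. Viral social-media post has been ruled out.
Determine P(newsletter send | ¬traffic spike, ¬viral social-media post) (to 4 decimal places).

P(newsletter send | ¬traffic spike, ¬viral social-media post) ≈ 0.0179

Under noisy-OR, P(traffic spike | causes) = 1 − (1−0.039)·∏(1−qᵢ) over the active causes.
P(¬traffic spike | ¬viral social-media post) = 0.961×0.953 + 0.35557×0.047 = 0.915833 + 0.016712 = 0.932545
The newsletter send-present share is 0.35557×0.047 = 0.016712.
So P(newsletter send | ¬traffic spike, ¬viral social-media post) = 0.016712/0.932545 ≈ 0.0179.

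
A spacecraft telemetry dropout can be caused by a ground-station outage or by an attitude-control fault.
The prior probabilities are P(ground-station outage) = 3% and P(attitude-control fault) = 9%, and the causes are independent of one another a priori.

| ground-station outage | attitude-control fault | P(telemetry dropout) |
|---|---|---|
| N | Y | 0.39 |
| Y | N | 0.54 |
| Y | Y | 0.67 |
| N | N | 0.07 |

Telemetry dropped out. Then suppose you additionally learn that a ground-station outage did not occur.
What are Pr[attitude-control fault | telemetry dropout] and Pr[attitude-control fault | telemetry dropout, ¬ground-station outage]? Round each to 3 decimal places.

Weight on attitude-control fault=true, given the evidence: 0.034047 + 0.001809 = 0.035856
Normalizer over all consistent configurations: 0.07×0.97×0.91 + 0.39×0.97×0.09 + 0.54×0.03×0.91 + 0.67×0.03×0.09 = 0.112387
Posterior = 0.035856 / 0.112387 ≈ 0.319

Now condition on the additional information:
P(telemetry dropout | ¬ground-station outage) = 0.07·0.91 + 0.39·0.09 = 0.063700 + 0.035100 = 0.098800
Restricting to configurations with attitude-control fault present: 0.39·0.09 = 0.035100.
P(attitude-control fault | telemetry dropout, ¬ground-station outage) = 0.035100 / 0.098800 ≈ 0.355
Ruling out ground-station outage raises the posterior on attitude-control fault — the flip side of explaining away.

Pr[attitude-control fault | telemetry dropout] ≈ 0.319; Pr[attitude-control fault | telemetry dropout, ¬ground-station outage] ≈ 0.355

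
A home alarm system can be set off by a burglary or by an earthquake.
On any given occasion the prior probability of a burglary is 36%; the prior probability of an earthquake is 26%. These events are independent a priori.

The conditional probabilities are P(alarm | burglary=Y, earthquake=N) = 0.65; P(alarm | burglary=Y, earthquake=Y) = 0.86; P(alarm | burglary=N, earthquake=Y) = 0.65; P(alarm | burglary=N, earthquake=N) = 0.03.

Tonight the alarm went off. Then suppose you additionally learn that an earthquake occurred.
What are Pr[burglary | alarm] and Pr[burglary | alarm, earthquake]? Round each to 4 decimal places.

P(alarm) = 0.03·0.64·0.74 + 0.65·0.64·0.26 + 0.65·0.36·0.74 + 0.86·0.36·0.26 = 0.014208 + 0.108160 + 0.173160 + 0.080496 = 0.376024
The burglary-present share is 0.173160 + 0.080496 = 0.253656.
So P(burglary | alarm) = 0.253656/0.376024 ≈ 0.6746.

Now condition on the additional information:
Enumerate both values of burglary and weight by the priors:
  P(alarm | earthquake) = 0.65*0.64 + 0.86*0.36
        = 0.416000 + 0.309600 = 0.725600
The terms with burglary present sum to 0.309600, so
  P(burglary | alarm, earthquake) = 0.309600 / 0.725600 ≈ 0.4267

Pr[burglary | alarm] ≈ 0.6746; Pr[burglary | alarm, earthquake] ≈ 0.4267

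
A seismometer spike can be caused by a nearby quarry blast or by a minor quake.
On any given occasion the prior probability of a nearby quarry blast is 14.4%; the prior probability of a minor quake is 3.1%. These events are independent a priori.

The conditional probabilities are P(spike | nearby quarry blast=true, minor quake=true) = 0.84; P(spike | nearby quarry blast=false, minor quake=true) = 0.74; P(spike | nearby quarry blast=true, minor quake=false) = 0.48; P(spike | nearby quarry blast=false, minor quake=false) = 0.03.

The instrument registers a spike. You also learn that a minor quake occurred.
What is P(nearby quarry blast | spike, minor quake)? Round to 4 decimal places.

P(nearby quarry blast | spike, minor quake) ≈ 0.1603

Enumerate both values of nearby quarry blast and weight by the priors:
  P(spike | minor quake) = 0.74×0.856 + 0.84×0.144
        = 0.633440 + 0.120960 = 0.754400
Keeping only the nearby quarry blast-present terms gives 0.120960, so
  P(nearby quarry blast | spike, minor quake) = 0.120960 / 0.754400 ≈ 0.1603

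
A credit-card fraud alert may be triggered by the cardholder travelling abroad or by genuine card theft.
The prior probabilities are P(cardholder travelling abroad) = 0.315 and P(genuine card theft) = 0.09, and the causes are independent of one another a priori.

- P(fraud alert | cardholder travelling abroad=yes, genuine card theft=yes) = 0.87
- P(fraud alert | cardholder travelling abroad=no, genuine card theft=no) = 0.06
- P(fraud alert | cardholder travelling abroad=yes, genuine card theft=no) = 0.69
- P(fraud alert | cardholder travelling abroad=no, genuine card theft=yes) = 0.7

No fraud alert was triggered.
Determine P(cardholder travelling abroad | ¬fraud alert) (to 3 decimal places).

P(¬fraud alert) = 0.94×0.685×0.91 + 0.3×0.685×0.09 + 0.31×0.315×0.91 + 0.13×0.315×0.09 = 0.585949 + 0.018495 + 0.088862 + 0.003685 = 0.696991
The cardholder travelling abroad-present share is 0.088862 + 0.003685 = 0.092547.
Hence the posterior is 0.092547/0.696991 ≈ 0.133.

P(cardholder travelling abroad | ¬fraud alert) ≈ 0.133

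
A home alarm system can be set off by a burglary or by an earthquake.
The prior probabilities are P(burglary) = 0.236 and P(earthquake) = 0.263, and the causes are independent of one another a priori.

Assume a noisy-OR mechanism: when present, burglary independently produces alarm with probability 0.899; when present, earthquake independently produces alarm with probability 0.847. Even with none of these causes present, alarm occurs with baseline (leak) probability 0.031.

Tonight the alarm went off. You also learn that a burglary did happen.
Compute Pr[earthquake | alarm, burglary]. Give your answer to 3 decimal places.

Under noisy-OR, P(alarm | causes) = 1 − (1−0.031)·∏(1−qᵢ) over the active causes.
P(alarm | burglary) = 0.902131*0.737 + 0.985026*0.263 = 0.664871 + 0.259062 = 0.923933
Restricting to configurations with earthquake present: 0.985026*0.263 = 0.259062.
So P(earthquake | alarm, burglary) = 0.259062/0.923933 ≈ 0.280.

Pr[earthquake | alarm, burglary] ≈ 0.280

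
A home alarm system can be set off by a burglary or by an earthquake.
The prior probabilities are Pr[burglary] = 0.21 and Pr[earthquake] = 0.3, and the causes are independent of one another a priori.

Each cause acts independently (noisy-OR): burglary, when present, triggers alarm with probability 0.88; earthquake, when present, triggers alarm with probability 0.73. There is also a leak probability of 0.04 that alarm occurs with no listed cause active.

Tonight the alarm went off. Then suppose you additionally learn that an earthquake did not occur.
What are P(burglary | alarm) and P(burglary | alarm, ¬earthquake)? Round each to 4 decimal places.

P(burglary | alarm) ≈ 0.4915; P(burglary | alarm, ¬earthquake) ≈ 0.8547

Under noisy-OR, P(alarm | causes) = 1 − (1−0.04)·∏(1−qᵢ) over the active causes.
P(alarm) = 0.04×0.79×0.7 + 0.7408×0.79×0.3 + 0.8848×0.21×0.7 + 0.968896×0.21×0.3 = 0.022120 + 0.175570 + 0.130066 + 0.061040 = 0.388796
Restricting to configurations with burglary present: 0.130066 + 0.061040 = 0.191106.
Hence the posterior is 0.191106/0.388796 ≈ 0.4915.

With the extra evidence:
Sum P(alarm|·) weighted by the priors over both values of burglary:
  P(alarm | ¬earthquake) = 0.04×0.79 + 0.8848×0.21
        = 0.031600 + 0.185808 = 0.217408
The terms with burglary present sum to 0.185808, so
  P(burglary | alarm, ¬earthquake) = 0.185808 / 0.217408 ≈ 0.8547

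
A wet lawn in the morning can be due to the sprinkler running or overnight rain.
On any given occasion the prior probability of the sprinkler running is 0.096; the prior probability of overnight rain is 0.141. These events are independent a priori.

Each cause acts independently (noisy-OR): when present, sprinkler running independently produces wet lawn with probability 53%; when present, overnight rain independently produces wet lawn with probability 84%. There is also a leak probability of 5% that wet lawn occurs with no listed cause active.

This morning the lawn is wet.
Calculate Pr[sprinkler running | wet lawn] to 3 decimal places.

Pr[sprinkler running | wet lawn] ≈ 0.284

Under noisy-OR, P(wet lawn | causes) = 1 − (1−0.05)·∏(1−qᵢ) over the active causes.
P(wet lawn) = 0.05·0.904·0.859 + 0.848·0.904·0.141 + 0.5535·0.096·0.859 + 0.92856·0.096·0.141 = 0.038827 + 0.108089 + 0.045644 + 0.012569 = 0.205129
Restricting to configurations with sprinkler running present: 0.045644 + 0.012569 = 0.058213.
Hence the posterior is 0.058213/0.205129 ≈ 0.284.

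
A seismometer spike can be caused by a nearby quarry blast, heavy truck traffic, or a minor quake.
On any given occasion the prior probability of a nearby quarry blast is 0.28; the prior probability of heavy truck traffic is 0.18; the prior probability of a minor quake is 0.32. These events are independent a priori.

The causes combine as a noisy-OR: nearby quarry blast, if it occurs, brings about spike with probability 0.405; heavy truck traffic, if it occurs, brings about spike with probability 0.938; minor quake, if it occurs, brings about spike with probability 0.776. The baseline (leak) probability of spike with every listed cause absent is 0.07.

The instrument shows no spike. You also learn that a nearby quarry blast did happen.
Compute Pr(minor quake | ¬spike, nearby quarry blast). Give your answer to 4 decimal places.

Under noisy-OR, P(spike | causes) = 1 − (1−0.07)·∏(1−qᵢ) over the active causes.
Enumerate the 4 (heavy truck traffic, minor quake) configurations and weight by the priors:
  P(¬spike | nearby quarry blast) = 0.55335·0.82·0.68 + 0.12395·0.82·0.32 + 0.034308·0.18·0.68 + 0.007685·0.18·0.32
        = 0.308548 + 0.032524 + 0.004199 + 0.000443 = 0.345714
Configurations with minor quake contribute 0.032967, so
  P(minor quake | ¬spike, nearby quarry blast) = 0.032967 / 0.345714 ≈ 0.0954

Pr(minor quake | ¬spike, nearby quarry blast) ≈ 0.0954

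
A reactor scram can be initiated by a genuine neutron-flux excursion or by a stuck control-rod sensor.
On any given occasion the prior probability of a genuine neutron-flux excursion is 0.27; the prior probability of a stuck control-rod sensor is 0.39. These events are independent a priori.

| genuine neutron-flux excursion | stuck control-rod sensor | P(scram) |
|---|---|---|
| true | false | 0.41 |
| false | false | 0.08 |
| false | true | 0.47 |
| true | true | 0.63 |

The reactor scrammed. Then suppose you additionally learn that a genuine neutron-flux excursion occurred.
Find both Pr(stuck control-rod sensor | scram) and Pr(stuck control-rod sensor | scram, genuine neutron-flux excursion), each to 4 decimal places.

Pr(stuck control-rod sensor | scram) ≈ 0.6599; Pr(stuck control-rod sensor | scram, genuine neutron-flux excursion) ≈ 0.4956

Weight on stuck control-rod sensor=true, given the evidence: 0.133809 + 0.066339 = 0.200148
Normalizer over all consistent configurations: 0.08·0.73·0.61 + 0.47·0.73·0.39 + 0.41·0.27·0.61 + 0.63·0.27·0.39 = 0.303299
Posterior = 0.200148 / 0.303299 ≈ 0.6599

Now condition on the additional information:
P(scram | genuine neutron-flux excursion) = 0.41×0.61 + 0.63×0.39 = 0.250100 + 0.245700 = 0.495800
Of this, 0.245700 comes from 0.63×0.39 (the stuck control-rod sensor=true cases).
P(stuck control-rod sensor | scram, genuine neutron-flux excursion) = 0.245700 / 0.495800 ≈ 0.4956
The drop from 0.6599 to 0.4956 is the explaining-away (discounting) effect.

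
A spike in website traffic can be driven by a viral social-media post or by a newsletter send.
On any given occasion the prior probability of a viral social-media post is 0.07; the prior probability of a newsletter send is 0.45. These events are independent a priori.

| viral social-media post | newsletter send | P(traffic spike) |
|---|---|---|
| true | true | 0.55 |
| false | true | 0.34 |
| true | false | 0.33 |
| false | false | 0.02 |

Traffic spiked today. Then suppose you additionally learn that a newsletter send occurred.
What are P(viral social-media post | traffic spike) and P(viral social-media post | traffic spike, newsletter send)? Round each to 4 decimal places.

P(viral social-media post | traffic spike) ≈ 0.1645; P(viral social-media post | traffic spike, newsletter send) ≈ 0.1085

For the numerator, keep only viral social-media post=true terms: 0.012705 + 0.017325 = 0.030030
The normalizing constant is 0.02×0.93×0.55 + 0.34×0.93×0.45 + 0.33×0.07×0.55 + 0.55×0.07×0.45 = 0.182550
Posterior = 0.030030 / 0.182550 ≈ 0.1645

With the extra evidence:
Weight on viral social-media post=true, given the evidence: 0.55·0.07 = 0.038500
Normalizer over all consistent configurations: 0.34·0.93 + 0.55·0.07 = 0.354700
Posterior = 0.038500 / 0.354700 ≈ 0.1085
— newsletter send explains away the evidence for viral social-media post.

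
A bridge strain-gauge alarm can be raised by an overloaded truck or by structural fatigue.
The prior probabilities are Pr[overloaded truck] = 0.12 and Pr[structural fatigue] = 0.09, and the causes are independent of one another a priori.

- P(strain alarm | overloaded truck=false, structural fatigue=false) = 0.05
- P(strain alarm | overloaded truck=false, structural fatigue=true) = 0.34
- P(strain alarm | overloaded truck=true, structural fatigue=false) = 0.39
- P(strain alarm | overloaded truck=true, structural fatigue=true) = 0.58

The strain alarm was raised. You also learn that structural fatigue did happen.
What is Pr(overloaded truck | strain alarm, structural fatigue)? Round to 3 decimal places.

Pr(overloaded truck | strain alarm, structural fatigue) ≈ 0.189

For the numerator, keep only overloaded truck=true terms: 0.58×0.12 = 0.069600
Denominator P(strain alarm | structural fatigue): 0.34×0.88 + 0.58×0.12 = 0.368800
P(overloaded truck | strain alarm, structural fatigue) = 0.069600/0.368800 ≈ 0.189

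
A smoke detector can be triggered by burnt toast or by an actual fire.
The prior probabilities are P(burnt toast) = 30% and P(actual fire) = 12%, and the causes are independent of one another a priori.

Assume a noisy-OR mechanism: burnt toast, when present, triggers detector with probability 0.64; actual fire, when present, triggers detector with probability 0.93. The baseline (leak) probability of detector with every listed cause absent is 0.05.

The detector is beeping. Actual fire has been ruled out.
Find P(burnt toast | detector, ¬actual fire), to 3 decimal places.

Under noisy-OR, P(detector | causes) = 1 − (1−0.05)·∏(1−qᵢ) over the active causes.
P(detector | ¬actual fire) = 0.05*0.7 + 0.658*0.3 = 0.035000 + 0.197400 = 0.232400
The burnt toast-present share is 0.658*0.3 = 0.197400.
So P(burnt toast | detector, ¬actual fire) = 0.197400/0.232400 ≈ 0.849.

P(burnt toast | detector, ¬actual fire) ≈ 0.849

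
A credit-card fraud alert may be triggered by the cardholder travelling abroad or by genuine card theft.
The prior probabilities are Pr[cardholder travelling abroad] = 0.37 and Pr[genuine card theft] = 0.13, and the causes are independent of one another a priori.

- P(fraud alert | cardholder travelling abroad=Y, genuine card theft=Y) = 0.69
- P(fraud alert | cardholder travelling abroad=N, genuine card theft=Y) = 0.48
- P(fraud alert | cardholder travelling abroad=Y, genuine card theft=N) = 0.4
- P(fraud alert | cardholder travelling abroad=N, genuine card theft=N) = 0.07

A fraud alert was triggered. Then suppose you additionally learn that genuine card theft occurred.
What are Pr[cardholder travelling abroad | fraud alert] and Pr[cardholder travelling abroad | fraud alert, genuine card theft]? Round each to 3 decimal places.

Pr[cardholder travelling abroad | fraud alert] ≈ 0.676; Pr[cardholder travelling abroad | fraud alert, genuine card theft] ≈ 0.458

For the numerator, keep only cardholder travelling abroad=true terms: 0.128760 + 0.033189 = 0.161949
The normalizing constant is 0.07×0.63×0.87 + 0.48×0.63×0.13 + 0.4×0.37×0.87 + 0.69×0.37×0.13 = 0.239628
Posterior = 0.161949 / 0.239628 ≈ 0.676

Now also conditioning on genuine card theft=true:
Sum P(fraud alert|·) weighted by the priors over both values of cardholder travelling abroad:
  P(fraud alert | genuine card theft) = 0.48·0.63 + 0.69·0.37
        = 0.302400 + 0.255300 = 0.557700
Keeping only the cardholder travelling abroad-present terms gives 0.255300, so
  P(cardholder travelling abroad | fraud alert, genuine card theft) = 0.255300 / 0.557700 ≈ 0.458
The drop from 0.676 to 0.458 is the explaining-away (discounting) effect.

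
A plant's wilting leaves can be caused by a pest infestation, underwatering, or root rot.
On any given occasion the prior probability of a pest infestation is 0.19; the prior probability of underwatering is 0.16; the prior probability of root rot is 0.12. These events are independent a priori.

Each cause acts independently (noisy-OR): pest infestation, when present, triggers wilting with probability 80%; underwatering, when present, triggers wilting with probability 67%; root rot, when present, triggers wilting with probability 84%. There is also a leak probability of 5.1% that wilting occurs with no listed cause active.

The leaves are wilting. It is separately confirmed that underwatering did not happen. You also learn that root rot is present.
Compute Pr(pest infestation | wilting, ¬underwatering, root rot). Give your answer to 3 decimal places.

Pr(pest infestation | wilting, ¬underwatering, root rot) ≈ 0.211

Under noisy-OR, P(wilting | causes) = 1 − (1−0.051)·∏(1−qᵢ) over the active causes.
Enumerate both values of pest infestation and weight by the priors:
  P(wilting | ¬underwatering, root rot) = 0.84816×0.81 + 0.969632×0.19
        = 0.687010 + 0.184230 = 0.871240
Configurations with pest infestation contribute 0.184230, so
  P(pest infestation | wilting, ¬underwatering, root rot) = 0.184230 / 0.871240 ≈ 0.211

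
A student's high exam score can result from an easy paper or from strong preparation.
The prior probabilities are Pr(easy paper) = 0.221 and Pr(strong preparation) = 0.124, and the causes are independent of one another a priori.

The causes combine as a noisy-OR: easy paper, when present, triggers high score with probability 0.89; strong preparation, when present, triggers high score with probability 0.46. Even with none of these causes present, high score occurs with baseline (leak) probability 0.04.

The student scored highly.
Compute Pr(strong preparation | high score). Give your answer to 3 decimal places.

Pr(strong preparation | high score) ≈ 0.265

Under noisy-OR, P(high score | causes) = 1 − (1−0.04)·∏(1−qᵢ) over the active causes.
Enumerate the 4 (easy paper, strong preparation) configurations and weight by the priors:
  P(high score) = 0.04*0.779*0.876 + 0.4816*0.779*0.124 + 0.8944*0.221*0.876 + 0.942976*0.221*0.124
        = 0.027296 + 0.046521 + 0.173152 + 0.025841 = 0.272810
Configurations with strong preparation contribute 0.072362, so
  P(strong preparation | high score) = 0.072362 / 0.272810 ≈ 0.265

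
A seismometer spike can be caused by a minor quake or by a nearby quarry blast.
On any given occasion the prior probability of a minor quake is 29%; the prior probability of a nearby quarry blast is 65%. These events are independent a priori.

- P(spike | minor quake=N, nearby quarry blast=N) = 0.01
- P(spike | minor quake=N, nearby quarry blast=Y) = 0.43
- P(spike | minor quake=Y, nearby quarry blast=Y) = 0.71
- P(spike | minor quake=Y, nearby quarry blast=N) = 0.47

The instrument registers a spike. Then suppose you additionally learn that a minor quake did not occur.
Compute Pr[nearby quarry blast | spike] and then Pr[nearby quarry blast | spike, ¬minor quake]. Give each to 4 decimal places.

Pr[nearby quarry blast | spike] ≈ 0.8688; Pr[nearby quarry blast | spike, ¬minor quake] ≈ 0.9876

Sum P(spike|·) weighted by the priors over the 4 (minor quake, nearby quarry blast) configurations:
  P(spike) = 0.01*0.71*0.35 + 0.43*0.71*0.65 + 0.47*0.29*0.35 + 0.71*0.29*0.65
        = 0.002485 + 0.198445 + 0.047705 + 0.133835 = 0.382470
The terms with nearby quarry blast present sum to 0.332280, so
  P(nearby quarry blast | spike) = 0.332280 / 0.382470 ≈ 0.8688

With the extra evidence:
By total probability over both values of nearby quarry blast:
  P(spike | ¬minor quake) = 0.01·0.35 + 0.43·0.65
        = 0.003500 + 0.279500 = 0.283000
Configurations with nearby quarry blast contribute 0.279500, so
  P(nearby quarry blast | spike, ¬minor quake) = 0.279500 / 0.283000 ≈ 0.9876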